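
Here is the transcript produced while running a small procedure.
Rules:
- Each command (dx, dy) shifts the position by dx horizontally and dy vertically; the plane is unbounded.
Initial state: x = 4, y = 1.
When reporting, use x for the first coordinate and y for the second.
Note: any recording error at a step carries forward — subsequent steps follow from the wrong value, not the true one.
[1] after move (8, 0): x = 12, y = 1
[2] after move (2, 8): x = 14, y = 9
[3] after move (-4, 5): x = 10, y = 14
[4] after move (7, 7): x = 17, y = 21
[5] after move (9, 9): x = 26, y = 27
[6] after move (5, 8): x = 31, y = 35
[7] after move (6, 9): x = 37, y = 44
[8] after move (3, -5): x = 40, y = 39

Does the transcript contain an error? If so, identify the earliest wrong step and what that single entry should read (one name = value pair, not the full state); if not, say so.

step 5, y = 30

Recomputing the run from the initial state:
step 1: x = 12, y = 1
step 2: x = 14, y = 9
step 3: x = 10, y = 14
step 4: x = 17, y = 21
step 5: x = 26, y = 30
step 6: x = 31, y = 38
step 7: x = 37, y = 47
step 8: x = 40, y = 42
The first disagreement with the transcript is at step 5, where the value should be y = 30.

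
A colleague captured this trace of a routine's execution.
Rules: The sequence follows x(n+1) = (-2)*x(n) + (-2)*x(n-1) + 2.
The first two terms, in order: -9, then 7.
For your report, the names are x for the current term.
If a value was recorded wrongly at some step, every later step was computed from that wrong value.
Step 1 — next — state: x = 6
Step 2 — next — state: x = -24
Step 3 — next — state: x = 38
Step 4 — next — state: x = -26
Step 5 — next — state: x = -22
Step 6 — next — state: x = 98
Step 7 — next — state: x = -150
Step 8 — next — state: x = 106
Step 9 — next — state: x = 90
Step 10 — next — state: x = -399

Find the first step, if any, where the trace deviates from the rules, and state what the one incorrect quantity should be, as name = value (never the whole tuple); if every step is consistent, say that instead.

step 10, x = -390

1. x = -2*(7) + (-2)*(-9) + (2) = 6 (agrees with the trace)
2. x = -2*(6) + (-2)*(7) + (2) = -24 (in agreement)
3. x = -2*(-24) + (-2)*(6) + (2) = 38 (exactly as logged)
4. x = -2*(38) + (-2)*(-24) + (2) = -26 (same as recorded)
5. x = -2*(-26) + (-2)*(38) + (2) = -22 (verified)
6. x = -2*(-22) + (-2)*(-26) + (2) = 98 (no discrepancy)
7. x = -2*(98) + (-2)*(-22) + (2) = -150 (checks out)
8. x = -2*(-150) + (-2)*(98) + (2) = 106 (exactly as logged)
9. x = -2*(106) + (-2)*(-150) + (2) = 90 (consistent with the trace)
10. x = -2*(90) + (-2)*(106) + (2) = -390 (not what was recorded)
Conclusion: step 10 carries the first error; the entry should be x = -390.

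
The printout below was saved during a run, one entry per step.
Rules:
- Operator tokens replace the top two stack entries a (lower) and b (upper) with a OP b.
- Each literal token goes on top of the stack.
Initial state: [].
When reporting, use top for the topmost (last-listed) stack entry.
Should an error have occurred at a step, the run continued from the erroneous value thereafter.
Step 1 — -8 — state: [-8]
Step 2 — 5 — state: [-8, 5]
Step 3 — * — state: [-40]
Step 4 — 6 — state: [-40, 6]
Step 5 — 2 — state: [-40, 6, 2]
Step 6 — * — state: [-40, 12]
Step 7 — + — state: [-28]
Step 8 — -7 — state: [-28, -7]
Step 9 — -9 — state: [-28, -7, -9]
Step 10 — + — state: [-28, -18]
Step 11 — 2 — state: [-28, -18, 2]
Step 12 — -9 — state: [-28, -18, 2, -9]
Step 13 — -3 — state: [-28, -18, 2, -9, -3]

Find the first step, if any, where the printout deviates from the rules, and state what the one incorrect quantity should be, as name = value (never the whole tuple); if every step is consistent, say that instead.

Recomputing the run from the initial state:
step 1: [-8]
step 2: [-8, 5]
step 3: [-40]
step 4: [-40, 6]
step 5: [-40, 6, 2]
step 6: [-40, 12]
step 7: [-28]
step 8: [-28, -7]
step 9: [-28, -7, -9]
step 10: [-28, -16]
step 11: [-28, -16, 2]
step 12: [-28, -16, 2, -9]
step 13: [-28, -16, 2, -9, -3]
The first disagreement with the printout is at step 10, where the value should be top = -16.

step 10, top = -16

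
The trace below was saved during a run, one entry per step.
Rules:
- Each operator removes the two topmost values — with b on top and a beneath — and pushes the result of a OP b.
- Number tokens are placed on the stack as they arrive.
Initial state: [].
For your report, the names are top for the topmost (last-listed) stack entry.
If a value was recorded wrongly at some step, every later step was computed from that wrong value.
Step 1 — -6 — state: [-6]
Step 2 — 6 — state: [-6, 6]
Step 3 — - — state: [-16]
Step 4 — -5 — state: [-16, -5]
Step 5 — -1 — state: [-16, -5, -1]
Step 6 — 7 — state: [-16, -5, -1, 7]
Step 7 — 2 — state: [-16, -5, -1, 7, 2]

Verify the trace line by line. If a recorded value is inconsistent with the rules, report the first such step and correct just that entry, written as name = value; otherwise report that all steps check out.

step 3, top = -12

Step 1: push -6: top = -6 — agrees with the trace.
Step 2: push 6: top = 6 — consistent with the trace.
Step 3: -6 - 6 = -12 — the trace has a different value.
First incorrect step: 3; the correct value is top = -12.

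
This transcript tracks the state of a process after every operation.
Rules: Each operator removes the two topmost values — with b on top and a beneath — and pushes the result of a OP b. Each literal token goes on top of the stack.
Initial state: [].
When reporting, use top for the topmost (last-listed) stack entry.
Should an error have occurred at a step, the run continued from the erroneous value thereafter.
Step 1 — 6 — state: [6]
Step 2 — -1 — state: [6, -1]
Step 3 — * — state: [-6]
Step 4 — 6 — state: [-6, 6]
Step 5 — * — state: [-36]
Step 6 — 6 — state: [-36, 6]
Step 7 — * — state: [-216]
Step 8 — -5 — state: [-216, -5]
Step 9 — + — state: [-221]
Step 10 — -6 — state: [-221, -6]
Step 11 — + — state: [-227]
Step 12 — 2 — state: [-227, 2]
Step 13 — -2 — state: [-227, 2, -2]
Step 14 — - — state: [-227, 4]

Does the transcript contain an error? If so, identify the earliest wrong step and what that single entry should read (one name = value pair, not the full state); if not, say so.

Recomputing the run from the initial state:
step 1: [6]
step 2: [6, -1]
step 3: [-6]
step 4: [-6, 6]
step 5: [-36]
step 6: [-36, 6]
step 7: [-216]
step 8: [-216, -5]
step 9: [-221]
step 10: [-221, -6]
step 11: [-227]
step 12: [-227, 2]
step 13: [-227, 2, -2]
step 14: [-227, 4]
This matches the transcript at every step.

no error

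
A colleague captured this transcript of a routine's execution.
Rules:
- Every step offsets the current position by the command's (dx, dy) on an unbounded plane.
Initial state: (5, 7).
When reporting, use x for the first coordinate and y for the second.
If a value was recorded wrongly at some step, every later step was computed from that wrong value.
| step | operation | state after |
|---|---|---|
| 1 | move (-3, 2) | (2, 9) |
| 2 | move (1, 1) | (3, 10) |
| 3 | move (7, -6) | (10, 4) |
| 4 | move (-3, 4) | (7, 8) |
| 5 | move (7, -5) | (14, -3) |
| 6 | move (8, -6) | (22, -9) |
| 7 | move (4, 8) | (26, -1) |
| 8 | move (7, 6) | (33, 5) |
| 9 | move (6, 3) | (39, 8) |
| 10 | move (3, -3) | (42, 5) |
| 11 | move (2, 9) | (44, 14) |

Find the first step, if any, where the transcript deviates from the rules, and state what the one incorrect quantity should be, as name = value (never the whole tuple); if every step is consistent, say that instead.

1. x = 5 + (-3) = 2, y = 7 + (2) = 9 (same as recorded)
2. x = 2 + (1) = 3, y = 9 + (1) = 10 (consistent with the transcript)
3. x = 3 + (7) = 10, y = 10 + (-6) = 4 (no discrepancy)
4. x = 10 + (-3) = 7, y = 4 + (4) = 8 (in agreement)
5. x = 7 + (7) = 14, y = 8 + (-5) = 3 (the transcript has a different value)
The earliest wrong entry is at step 5: it should read y = 3.

step 5, y = 3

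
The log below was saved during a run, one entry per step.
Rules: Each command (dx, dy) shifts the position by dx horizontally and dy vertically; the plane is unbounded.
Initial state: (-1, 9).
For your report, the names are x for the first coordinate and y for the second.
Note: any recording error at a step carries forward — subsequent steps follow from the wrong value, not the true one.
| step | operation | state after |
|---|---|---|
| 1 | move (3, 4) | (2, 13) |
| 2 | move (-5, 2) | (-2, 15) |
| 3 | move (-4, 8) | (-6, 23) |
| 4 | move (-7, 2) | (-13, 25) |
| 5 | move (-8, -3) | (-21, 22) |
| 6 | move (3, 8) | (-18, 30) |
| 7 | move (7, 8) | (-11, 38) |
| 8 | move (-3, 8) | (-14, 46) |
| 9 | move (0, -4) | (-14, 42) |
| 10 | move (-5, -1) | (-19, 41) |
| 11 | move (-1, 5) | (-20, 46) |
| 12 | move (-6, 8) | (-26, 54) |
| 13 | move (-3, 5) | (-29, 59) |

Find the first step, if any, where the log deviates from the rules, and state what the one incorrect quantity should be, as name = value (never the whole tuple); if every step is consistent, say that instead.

step 2, x = -3

1. x = -1 + (3) = 2, y = 9 + (4) = 13 (confirmed correct)
2. x = 2 + (-5) = -3, y = 13 + (2) = 15 (the recorded entry deviates here)
That makes step 2 the first incorrect line — x = -3 is what it should show.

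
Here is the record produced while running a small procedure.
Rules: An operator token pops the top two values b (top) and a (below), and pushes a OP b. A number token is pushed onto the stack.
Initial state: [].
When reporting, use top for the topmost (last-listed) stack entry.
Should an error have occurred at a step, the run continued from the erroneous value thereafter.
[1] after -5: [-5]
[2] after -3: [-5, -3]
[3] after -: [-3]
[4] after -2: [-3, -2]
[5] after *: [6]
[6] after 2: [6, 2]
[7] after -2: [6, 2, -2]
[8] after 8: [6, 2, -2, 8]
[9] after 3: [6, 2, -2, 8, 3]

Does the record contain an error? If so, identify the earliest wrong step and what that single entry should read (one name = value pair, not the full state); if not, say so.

Step 1: push -5: top = -5 — agrees with the record.
Step 2: push -3: top = -3 — agrees with the record.
Step 3: -5 - -3 = -2 — first mismatch against the record.
First incorrect step: 3; the correct value is top = -2.

step 3, top = -2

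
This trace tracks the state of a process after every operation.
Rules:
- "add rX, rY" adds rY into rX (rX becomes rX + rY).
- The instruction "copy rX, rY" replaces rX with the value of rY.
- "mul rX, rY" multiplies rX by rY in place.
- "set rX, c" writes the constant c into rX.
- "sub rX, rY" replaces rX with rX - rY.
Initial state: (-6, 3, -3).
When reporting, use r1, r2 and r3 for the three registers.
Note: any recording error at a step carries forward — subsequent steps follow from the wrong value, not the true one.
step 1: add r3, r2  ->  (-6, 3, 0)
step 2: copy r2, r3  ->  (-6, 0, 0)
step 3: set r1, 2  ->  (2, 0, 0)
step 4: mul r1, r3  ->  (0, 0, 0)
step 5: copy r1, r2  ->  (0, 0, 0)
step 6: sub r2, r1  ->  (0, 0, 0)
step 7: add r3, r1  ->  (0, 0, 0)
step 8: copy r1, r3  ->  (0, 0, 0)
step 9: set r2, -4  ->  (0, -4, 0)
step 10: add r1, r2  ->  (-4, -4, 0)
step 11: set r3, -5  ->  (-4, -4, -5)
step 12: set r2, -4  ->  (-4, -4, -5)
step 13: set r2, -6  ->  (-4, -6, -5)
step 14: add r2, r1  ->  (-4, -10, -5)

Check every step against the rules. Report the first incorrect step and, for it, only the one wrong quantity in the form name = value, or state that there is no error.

Recomputing the run from the initial state:
step 1: r1 = -6, r2 = 3, r3 = 0
step 2: r1 = -6, r2 = 0, r3 = 0
step 3: r1 = 2, r2 = 0, r3 = 0
step 4: r1 = 0, r2 = 0, r3 = 0
step 5: r1 = 0, r2 = 0, r3 = 0
step 6: r1 = 0, r2 = 0, r3 = 0
step 7: r1 = 0, r2 = 0, r3 = 0
step 8: r1 = 0, r2 = 0, r3 = 0
step 9: r1 = 0, r2 = -4, r3 = 0
step 10: r1 = -4, r2 = -4, r3 = 0
step 11: r1 = -4, r2 = -4, r3 = -5
step 12: r1 = -4, r2 = -4, r3 = -5
step 13: r1 = -4, r2 = -6, r3 = -5
step 14: r1 = -4, r2 = -10, r3 = -5
This matches the trace at every step.

no error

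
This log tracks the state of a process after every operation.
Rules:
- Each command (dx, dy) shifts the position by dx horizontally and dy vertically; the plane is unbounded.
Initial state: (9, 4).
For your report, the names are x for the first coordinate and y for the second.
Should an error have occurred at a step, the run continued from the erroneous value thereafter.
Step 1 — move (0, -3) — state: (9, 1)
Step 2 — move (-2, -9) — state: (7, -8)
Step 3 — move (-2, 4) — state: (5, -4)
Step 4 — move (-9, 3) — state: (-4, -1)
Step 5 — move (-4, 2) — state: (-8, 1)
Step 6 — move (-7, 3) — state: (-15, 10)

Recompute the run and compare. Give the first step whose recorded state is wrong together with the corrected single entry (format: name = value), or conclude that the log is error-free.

1. x = 9 + (0) = 9, y = 4 + (-3) = 1 (matches)
2. x = 9 + (-2) = 7, y = 1 + (-9) = -8 (checks out)
3. x = 7 + (-2) = 5, y = -8 + (4) = -4 (no discrepancy)
4. x = 5 + (-9) = -4, y = -4 + (3) = -1 (exactly as logged)
5. x = -4 + (-4) = -8, y = -1 + (2) = 1 (confirmed correct)
6. x = -8 + (-7) = -15, y = 1 + (3) = 4 (the entry is off here)
The audit stops at step 6: the recorded entry is wrong and should be y = 4.

step 6, y = 4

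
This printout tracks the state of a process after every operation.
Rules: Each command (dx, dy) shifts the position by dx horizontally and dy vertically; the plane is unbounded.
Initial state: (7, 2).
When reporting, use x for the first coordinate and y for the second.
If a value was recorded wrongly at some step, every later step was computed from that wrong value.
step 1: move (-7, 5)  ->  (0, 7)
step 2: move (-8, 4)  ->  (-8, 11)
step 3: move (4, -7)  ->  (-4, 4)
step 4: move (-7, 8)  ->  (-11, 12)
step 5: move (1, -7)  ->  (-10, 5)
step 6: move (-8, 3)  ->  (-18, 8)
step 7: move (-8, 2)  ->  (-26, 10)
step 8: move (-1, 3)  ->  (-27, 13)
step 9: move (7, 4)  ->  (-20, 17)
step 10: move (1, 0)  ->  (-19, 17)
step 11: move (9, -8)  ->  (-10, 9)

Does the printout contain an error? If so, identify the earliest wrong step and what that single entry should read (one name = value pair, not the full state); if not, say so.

Step 1: x = 7 + (-7) = 0, y = 2 + (5) = 7 — checks out.
Step 2: x = 0 + (-8) = -8, y = 7 + (4) = 11 — agrees with the printout.
Step 3: x = -8 + (4) = -4, y = 11 + (-7) = 4 — same as recorded.
Step 4: x = -4 + (-7) = -11, y = 4 + (8) = 12 — in agreement.
Step 5: x = -11 + (1) = -10, y = 12 + (-7) = 5 — consistent with the printout.
Step 6: x = -10 + (-8) = -18, y = 5 + (3) = 8 — confirmed correct.
Step 7: x = -18 + (-8) = -26, y = 8 + (2) = 10 — confirmed correct.
Step 8: x = -26 + (-1) = -27, y = 10 + (3) = 13 — same as recorded.
Step 9: x = -27 + (7) = -20, y = 13 + (4) = 17 — same as recorded.
Step 10: x = -20 + (1) = -19, y = 17 + (0) = 17 — same as recorded.
Step 11: x = -19 + (9) = -10, y = 17 + (-8) = 9 — confirmed correct.
All steps check out; nothing to correct.

no error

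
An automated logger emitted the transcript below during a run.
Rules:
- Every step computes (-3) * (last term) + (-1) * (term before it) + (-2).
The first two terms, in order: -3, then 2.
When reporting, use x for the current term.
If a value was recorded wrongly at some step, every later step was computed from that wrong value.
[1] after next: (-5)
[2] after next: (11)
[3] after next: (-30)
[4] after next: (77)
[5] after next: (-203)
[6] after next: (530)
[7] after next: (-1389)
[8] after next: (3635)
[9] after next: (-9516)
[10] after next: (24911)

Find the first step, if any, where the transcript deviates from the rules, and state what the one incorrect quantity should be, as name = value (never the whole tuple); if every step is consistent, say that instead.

step 1: x = -3*(2) + (-1)*(-3) + (-2) = -5 -> consistent with the transcript
step 2: x = -3*(-5) + (-1)*(2) + (-2) = 11 -> same as recorded
step 3: x = -3*(11) + (-1)*(-5) + (-2) = -30 -> same as recorded
step 4: x = -3*(-30) + (-1)*(11) + (-2) = 77 -> verified
step 5: x = -3*(77) + (-1)*(-30) + (-2) = -203 -> confirmed correct
step 6: x = -3*(-203) + (-1)*(77) + (-2) = 530 -> confirmed correct
step 7: x = -3*(530) + (-1)*(-203) + (-2) = -1389 -> same as recorded
step 8: x = -3*(-1389) + (-1)*(530) + (-2) = 3635 -> agrees with the transcript
step 9: x = -3*(3635) + (-1)*(-1389) + (-2) = -9518 -> the entry is off here
Conclusion: step 9 carries the first error; the entry should be x = -9518.

step 9, x = -9518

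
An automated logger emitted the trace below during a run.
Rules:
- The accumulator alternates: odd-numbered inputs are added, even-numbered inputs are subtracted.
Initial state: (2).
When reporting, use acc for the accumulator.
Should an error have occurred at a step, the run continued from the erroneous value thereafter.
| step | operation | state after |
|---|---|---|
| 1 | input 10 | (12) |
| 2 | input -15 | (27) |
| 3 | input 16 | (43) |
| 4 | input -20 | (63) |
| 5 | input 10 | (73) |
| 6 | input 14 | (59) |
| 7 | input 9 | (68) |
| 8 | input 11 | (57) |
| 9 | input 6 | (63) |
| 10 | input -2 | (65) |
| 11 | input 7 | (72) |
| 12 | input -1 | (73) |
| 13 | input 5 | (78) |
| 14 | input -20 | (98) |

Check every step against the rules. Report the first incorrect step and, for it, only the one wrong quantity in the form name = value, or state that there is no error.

1. acc = 2 + 10 = 12 (same as recorded)
2. acc = 12 - -15 = 27 (no discrepancy)
3. acc = 27 + 16 = 43 (agrees with the trace)
4. acc = 43 - -20 = 63 (same as recorded)
5. acc = 63 + 10 = 73 (verified)
6. acc = 73 - 14 = 59 (consistent with the trace)
7. acc = 59 + 9 = 68 (exactly as logged)
8. acc = 68 - 11 = 57 (consistent with the trace)
9. acc = 57 + 6 = 63 (agrees with the trace)
10. acc = 63 - -2 = 65 (exactly as logged)
11. acc = 65 + 7 = 72 (confirmed correct)
12. acc = 72 - -1 = 73 (same as recorded)
13. acc = 73 + 5 = 78 (in agreement)
14. acc = 78 - -20 = 98 (consistent with the trace)
The recomputation confirms every line.

no error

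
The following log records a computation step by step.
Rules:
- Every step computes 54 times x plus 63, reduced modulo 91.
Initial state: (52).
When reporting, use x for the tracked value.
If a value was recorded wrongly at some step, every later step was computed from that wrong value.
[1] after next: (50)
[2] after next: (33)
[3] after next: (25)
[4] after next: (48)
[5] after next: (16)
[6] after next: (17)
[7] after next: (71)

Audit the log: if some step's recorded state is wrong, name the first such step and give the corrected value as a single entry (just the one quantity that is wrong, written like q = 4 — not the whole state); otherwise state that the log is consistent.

no error

Recomputing the run from the initial state:
step 1: x = 50
step 2: x = 33
step 3: x = 25
step 4: x = 48
step 5: x = 16
step 6: x = 17
step 7: x = 71
This matches the log at every step.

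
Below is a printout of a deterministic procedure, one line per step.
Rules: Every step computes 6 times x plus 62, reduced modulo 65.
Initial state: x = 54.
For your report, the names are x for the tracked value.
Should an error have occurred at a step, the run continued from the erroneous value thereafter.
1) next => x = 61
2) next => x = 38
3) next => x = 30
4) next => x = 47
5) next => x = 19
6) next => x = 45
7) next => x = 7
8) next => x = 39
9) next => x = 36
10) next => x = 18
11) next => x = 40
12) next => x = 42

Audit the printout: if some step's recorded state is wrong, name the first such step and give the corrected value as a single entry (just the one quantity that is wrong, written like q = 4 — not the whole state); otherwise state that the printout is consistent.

Recomputing the run from the initial state:
step 1: x = 61
step 2: x = 38
step 3: x = 30
step 4: x = 47
step 5: x = 19
step 6: x = 46
step 7: x = 13
step 8: x = 10
step 9: x = 57
step 10: x = 14
step 11: x = 16
step 12: x = 28
The first disagreement with the printout is at step 6, where the value should be x = 46.

step 6, x = 46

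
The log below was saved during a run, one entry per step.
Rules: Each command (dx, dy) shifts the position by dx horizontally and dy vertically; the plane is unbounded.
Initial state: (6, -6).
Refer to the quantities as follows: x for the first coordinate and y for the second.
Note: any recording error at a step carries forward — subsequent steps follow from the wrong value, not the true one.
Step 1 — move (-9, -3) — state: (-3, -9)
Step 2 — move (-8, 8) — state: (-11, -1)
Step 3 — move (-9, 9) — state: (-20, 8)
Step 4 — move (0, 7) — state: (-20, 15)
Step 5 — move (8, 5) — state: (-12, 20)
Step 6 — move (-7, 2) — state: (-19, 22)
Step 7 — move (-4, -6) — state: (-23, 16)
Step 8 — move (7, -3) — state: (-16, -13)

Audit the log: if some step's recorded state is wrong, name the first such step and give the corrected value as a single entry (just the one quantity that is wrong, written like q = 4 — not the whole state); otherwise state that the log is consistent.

1. x = 6 + (-9) = -3, y = -6 + (-3) = -9 (exactly as logged)
2. x = -3 + (-8) = -11, y = -9 + (8) = -1 (verified)
3. x = -11 + (-9) = -20, y = -1 + (9) = 8 (in agreement)
4. x = -20 + (0) = -20, y = 8 + (7) = 15 (agrees with the log)
5. x = -20 + (8) = -12, y = 15 + (5) = 20 (same as recorded)
6. x = -12 + (-7) = -19, y = 20 + (2) = 22 (same as recorded)
7. x = -19 + (-4) = -23, y = 22 + (-6) = 16 (same as recorded)
8. x = -23 + (7) = -16, y = 16 + (-3) = 13 (not what was recorded)
First incorrect step: 8; the correct value is y = 13.

step 8, y = 13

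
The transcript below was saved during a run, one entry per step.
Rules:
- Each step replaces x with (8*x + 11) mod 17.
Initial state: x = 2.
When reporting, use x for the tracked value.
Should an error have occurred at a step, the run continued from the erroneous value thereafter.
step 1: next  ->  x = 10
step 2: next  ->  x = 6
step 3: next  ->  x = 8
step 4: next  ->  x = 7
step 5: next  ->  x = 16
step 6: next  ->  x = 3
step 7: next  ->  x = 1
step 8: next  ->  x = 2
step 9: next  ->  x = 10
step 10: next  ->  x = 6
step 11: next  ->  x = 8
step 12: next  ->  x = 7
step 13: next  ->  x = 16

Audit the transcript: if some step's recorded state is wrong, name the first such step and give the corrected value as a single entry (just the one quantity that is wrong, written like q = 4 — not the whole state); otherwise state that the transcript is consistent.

Recomputing the run from the initial state:
step 1: x = 10
step 2: x = 6
step 3: x = 8
step 4: x = 7
step 5: x = 16
step 6: x = 3
step 7: x = 1
step 8: x = 2
step 9: x = 10
step 10: x = 6
step 11: x = 8
step 12: x = 7
step 13: x = 16
This matches the transcript at every step.

no error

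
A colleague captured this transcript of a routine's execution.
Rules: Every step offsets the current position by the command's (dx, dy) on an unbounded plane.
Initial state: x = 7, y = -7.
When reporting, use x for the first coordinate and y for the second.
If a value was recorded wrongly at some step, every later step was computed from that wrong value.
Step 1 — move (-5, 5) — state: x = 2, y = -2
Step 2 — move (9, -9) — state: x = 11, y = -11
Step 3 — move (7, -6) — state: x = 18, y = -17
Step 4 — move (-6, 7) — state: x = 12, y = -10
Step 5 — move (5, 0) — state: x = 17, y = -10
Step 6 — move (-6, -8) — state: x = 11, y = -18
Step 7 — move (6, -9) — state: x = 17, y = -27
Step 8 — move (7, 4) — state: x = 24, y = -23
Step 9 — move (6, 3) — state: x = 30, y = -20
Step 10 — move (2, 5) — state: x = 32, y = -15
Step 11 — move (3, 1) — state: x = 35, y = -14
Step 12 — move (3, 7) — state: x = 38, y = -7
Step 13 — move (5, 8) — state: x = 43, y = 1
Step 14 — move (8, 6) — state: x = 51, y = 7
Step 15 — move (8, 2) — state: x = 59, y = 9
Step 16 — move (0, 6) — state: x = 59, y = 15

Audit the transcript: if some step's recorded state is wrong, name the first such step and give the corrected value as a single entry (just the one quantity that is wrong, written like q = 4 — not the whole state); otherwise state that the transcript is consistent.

1. x = 7 + (-5) = 2, y = -7 + (5) = -2 (matches)
2. x = 2 + (9) = 11, y = -2 + (-9) = -11 (same as recorded)
3. x = 11 + (7) = 18, y = -11 + (-6) = -17 (checks out)
4. x = 18 + (-6) = 12, y = -17 + (7) = -10 (consistent with the transcript)
5. x = 12 + (5) = 17, y = -10 + (0) = -10 (checks out)
6. x = 17 + (-6) = 11, y = -10 + (-8) = -18 (same as recorded)
7. x = 11 + (6) = 17, y = -18 + (-9) = -27 (no discrepancy)
8. x = 17 + (7) = 24, y = -27 + (4) = -23 (consistent with the transcript)
9. x = 24 + (6) = 30, y = -23 + (3) = -20 (agrees with the transcript)
10. x = 30 + (2) = 32, y = -20 + (5) = -15 (in agreement)
11. x = 32 + (3) = 35, y = -15 + (1) = -14 (matches)
12. x = 35 + (3) = 38, y = -14 + (7) = -7 (consistent with the transcript)
13. x = 38 + (5) = 43, y = -7 + (8) = 1 (matches)
14. x = 43 + (8) = 51, y = 1 + (6) = 7 (no discrepancy)
15. x = 51 + (8) = 59, y = 7 + (2) = 9 (consistent with the transcript)
16. x = 59 + (0) = 59, y = 9 + (6) = 15 (confirmed correct)
No step deviates from the rules.

no error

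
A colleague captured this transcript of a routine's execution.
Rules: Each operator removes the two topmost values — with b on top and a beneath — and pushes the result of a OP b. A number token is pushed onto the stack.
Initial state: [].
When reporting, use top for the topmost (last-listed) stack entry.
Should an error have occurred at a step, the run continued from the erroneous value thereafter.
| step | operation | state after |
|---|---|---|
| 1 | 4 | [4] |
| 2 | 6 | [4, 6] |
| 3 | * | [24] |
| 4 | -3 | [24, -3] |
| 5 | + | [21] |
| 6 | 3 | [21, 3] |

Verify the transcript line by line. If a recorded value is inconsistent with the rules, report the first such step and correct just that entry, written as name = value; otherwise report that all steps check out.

Recomputing the run from the initial state:
step 1: [4]
step 2: [4, 6]
step 3: [24]
step 4: [24, -3]
step 5: [21]
step 6: [21, 3]
This matches the transcript at every step.

no error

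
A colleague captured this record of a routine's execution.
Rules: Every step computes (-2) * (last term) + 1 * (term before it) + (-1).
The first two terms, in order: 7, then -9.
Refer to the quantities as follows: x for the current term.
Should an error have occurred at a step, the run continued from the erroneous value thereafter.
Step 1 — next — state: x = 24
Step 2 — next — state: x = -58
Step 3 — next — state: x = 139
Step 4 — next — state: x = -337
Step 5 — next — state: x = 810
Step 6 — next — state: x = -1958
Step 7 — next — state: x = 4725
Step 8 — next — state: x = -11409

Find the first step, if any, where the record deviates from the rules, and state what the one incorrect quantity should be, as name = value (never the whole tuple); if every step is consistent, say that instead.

step 5, x = 812

1. x = -2*(-9) + (1)*(7) + (-1) = 24 (agrees with the record)
2. x = -2*(24) + (1)*(-9) + (-1) = -58 (verified)
3. x = -2*(-58) + (1)*(24) + (-1) = 139 (verified)
4. x = -2*(139) + (1)*(-58) + (-1) = -337 (agrees with the record)
5. x = -2*(-337) + (1)*(139) + (-1) = 812 (a discrepancy with the record)
First incorrect step: 5; the correct value is x = 812.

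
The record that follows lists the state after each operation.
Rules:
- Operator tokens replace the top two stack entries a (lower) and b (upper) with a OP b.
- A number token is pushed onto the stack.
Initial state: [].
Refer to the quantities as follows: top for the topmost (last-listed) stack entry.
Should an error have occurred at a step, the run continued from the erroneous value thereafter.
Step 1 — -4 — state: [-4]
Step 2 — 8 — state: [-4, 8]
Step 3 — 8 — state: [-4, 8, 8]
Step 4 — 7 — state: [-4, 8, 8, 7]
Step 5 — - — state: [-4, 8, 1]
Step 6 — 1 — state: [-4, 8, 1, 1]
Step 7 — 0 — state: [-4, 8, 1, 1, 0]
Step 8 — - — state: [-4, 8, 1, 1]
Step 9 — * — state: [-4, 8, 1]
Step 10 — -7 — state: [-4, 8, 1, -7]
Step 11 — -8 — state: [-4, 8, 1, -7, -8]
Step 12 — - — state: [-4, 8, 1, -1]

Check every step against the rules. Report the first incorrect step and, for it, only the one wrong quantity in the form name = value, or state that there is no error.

step 12, top = 1

Recomputing the run from the initial state:
step 1: [-4]
step 2: [-4, 8]
step 3: [-4, 8, 8]
step 4: [-4, 8, 8, 7]
step 5: [-4, 8, 1]
step 6: [-4, 8, 1, 1]
step 7: [-4, 8, 1, 1, 0]
step 8: [-4, 8, 1, 1]
step 9: [-4, 8, 1]
step 10: [-4, 8, 1, -7]
step 11: [-4, 8, 1, -7, -8]
step 12: [-4, 8, 1, 1]
The first disagreement with the record is at step 12, where the value should be top = 1.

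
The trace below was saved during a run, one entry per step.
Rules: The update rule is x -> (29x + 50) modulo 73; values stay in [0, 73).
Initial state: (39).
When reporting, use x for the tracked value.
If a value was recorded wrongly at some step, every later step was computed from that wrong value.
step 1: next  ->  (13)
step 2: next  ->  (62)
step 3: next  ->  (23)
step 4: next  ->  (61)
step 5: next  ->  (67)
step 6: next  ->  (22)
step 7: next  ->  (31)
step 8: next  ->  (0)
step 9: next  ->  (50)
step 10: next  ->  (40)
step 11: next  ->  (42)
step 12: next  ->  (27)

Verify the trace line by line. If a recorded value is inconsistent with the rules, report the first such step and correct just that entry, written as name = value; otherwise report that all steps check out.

step 4, x = 60

1. x = (29*39 + 50) mod 73 = 13 (same as recorded)
2. x = (29*13 + 50) mod 73 = 62 (agrees with the trace)
3. x = (29*62 + 50) mod 73 = 23 (same as recorded)
4. x = (29*23 + 50) mod 73 = 60 (first mismatch against the trace)
That makes step 4 the first incorrect line — x = 60 is what it should show.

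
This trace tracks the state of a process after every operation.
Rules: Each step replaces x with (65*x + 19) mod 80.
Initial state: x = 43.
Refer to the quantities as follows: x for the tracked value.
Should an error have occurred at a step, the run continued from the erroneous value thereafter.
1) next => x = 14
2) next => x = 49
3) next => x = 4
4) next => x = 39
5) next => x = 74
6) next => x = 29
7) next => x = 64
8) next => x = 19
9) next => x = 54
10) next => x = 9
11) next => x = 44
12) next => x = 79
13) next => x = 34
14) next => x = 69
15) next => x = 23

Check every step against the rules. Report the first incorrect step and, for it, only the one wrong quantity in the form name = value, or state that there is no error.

Recomputing the run from the initial state:
step 1: x = 14
step 2: x = 49
step 3: x = 4
step 4: x = 39
step 5: x = 74
step 6: x = 29
step 7: x = 64
step 8: x = 19
step 9: x = 54
step 10: x = 9
step 11: x = 44
step 12: x = 79
step 13: x = 34
step 14: x = 69
step 15: x = 24
The first disagreement with the trace is at step 15, where the value should be x = 24.

step 15, x = 24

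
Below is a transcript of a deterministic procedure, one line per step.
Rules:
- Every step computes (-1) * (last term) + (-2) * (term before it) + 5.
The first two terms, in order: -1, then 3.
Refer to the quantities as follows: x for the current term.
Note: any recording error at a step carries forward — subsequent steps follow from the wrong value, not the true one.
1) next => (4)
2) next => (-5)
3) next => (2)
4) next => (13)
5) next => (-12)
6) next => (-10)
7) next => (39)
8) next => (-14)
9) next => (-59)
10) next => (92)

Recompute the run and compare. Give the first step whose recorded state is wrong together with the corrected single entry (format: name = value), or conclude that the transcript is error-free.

step 6, x = -9

Step 1: x = -1*(3) + (-2)*(-1) + (5) = 4 — matches.
Step 2: x = -1*(4) + (-2)*(3) + (5) = -5 — exactly as logged.
Step 3: x = -1*(-5) + (-2)*(4) + (5) = 2 — no discrepancy.
Step 4: x = -1*(2) + (-2)*(-5) + (5) = 13 — confirmed correct.
Step 5: x = -1*(13) + (-2)*(2) + (5) = -12 — exactly as logged.
Step 6: x = -1*(-12) + (-2)*(13) + (5) = -9 — a discrepancy with the transcript.
So the first discrepancy is step 6, where the right value is x = -9.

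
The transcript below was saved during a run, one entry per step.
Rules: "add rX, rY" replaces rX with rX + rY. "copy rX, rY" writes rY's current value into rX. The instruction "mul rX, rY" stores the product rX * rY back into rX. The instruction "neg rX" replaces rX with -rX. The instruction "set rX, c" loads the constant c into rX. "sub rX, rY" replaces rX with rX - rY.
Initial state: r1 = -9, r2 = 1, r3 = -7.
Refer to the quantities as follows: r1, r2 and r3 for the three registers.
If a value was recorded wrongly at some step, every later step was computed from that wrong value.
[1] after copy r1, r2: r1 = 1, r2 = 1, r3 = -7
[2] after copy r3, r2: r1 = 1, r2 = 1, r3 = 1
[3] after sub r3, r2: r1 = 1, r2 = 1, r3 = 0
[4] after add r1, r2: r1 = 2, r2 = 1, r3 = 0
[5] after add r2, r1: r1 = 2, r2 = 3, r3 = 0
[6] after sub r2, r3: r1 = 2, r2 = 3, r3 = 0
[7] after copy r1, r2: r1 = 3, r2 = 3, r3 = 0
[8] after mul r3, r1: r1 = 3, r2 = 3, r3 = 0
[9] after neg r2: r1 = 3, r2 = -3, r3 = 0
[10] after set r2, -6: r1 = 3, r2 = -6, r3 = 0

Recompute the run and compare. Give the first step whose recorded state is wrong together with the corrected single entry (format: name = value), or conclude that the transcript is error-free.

Step 1: r1 = 1 — no discrepancy.
Step 2: r3 = 1 — agrees with the transcript.
Step 3: r3 = 1 - 1 = 0 — no discrepancy.
Step 4: r1 = 1 + 1 = 2 — in agreement.
Step 5: r2 = 1 + 2 = 3 — checks out.
Step 6: r2 = 3 - 0 = 3 — checks out.
Step 7: r1 = 3 — consistent with the transcript.
Step 8: r3 = 0 * 3 = 0 — consistent with the transcript.
Step 9: r2 = -(3) = -3 — matches.
Step 10: r2 = -6 — exactly as logged.
All steps check out; nothing to correct.

no error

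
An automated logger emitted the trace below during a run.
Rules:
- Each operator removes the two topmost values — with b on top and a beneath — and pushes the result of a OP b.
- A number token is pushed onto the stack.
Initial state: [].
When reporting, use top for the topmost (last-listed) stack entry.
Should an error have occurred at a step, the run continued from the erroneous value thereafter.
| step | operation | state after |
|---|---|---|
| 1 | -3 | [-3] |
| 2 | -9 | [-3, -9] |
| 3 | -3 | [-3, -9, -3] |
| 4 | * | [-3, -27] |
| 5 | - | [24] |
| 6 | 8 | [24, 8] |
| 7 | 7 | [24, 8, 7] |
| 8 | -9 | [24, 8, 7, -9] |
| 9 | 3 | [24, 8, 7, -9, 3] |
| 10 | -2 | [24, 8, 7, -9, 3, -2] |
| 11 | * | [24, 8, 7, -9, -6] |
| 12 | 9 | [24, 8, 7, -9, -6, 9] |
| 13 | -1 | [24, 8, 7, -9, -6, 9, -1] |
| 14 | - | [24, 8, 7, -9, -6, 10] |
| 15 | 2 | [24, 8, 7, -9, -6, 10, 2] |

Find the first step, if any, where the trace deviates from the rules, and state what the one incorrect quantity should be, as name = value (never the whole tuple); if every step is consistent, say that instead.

Recomputing the run from the initial state:
step 1: [-3]
step 2: [-3, -9]
step 3: [-3, -9, -3]
step 4: [-3, 27]
step 5: [-30]
step 6: [-30, 8]
step 7: [-30, 8, 7]
step 8: [-30, 8, 7, -9]
step 9: [-30, 8, 7, -9, 3]
step 10: [-30, 8, 7, -9, 3, -2]
step 11: [-30, 8, 7, -9, -6]
step 12: [-30, 8, 7, -9, -6, 9]
step 13: [-30, 8, 7, -9, -6, 9, -1]
step 14: [-30, 8, 7, -9, -6, 10]
step 15: [-30, 8, 7, -9, -6, 10, 2]
The first disagreement with the trace is at step 4, where the value should be top = 27.

step 4, top = 27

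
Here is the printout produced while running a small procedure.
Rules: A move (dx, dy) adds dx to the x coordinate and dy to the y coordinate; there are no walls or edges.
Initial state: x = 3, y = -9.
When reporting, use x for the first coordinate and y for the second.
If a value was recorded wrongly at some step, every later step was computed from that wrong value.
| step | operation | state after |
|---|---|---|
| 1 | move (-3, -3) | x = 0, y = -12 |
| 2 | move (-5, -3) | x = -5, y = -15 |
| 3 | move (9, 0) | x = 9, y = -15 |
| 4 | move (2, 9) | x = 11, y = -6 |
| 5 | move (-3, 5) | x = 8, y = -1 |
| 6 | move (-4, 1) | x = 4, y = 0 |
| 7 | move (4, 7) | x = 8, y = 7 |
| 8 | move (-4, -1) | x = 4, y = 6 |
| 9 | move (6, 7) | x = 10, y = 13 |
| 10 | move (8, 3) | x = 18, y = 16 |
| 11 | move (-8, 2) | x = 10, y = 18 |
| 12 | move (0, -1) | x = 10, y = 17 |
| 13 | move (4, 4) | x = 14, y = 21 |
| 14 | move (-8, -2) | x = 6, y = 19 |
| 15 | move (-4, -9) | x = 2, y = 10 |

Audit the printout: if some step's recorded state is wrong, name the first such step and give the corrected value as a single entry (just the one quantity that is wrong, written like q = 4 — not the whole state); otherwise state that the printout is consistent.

1. x = 3 + (-3) = 0, y = -9 + (-3) = -12 (exactly as logged)
2. x = 0 + (-5) = -5, y = -12 + (-3) = -15 (exactly as logged)
3. x = -5 + (9) = 4, y = -15 + (0) = -15 (not what was recorded)
Conclusion: step 3 carries the first error; the entry should be x = 4.

step 3, x = 4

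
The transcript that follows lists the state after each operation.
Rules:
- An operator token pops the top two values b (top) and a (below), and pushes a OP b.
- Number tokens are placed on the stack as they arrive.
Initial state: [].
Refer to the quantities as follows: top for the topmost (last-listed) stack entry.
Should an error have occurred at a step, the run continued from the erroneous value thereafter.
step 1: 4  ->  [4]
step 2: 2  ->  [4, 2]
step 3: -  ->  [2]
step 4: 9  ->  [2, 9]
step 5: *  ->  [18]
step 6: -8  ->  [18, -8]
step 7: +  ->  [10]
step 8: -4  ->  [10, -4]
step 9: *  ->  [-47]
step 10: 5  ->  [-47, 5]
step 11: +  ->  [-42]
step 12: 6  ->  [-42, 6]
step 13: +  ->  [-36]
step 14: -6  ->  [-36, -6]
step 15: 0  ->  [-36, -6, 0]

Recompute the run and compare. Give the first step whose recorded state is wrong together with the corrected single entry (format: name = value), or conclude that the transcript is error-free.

step 9, top = -40

1. push 4: top = 4 (consistent with the transcript)
2. push 2: top = 2 (exactly as logged)
3. 4 - 2 = 2 (in agreement)
4. push 9: top = 9 (verified)
5. 2 * 9 = 18 (agrees with the transcript)
6. push -8: top = -8 (matches)
7. 18 + -8 = 10 (exactly as logged)
8. push -4: top = -4 (in agreement)
9. 10 * -4 = -40 (a discrepancy with the transcript)
The earliest wrong entry is at step 9: it should read top = -40.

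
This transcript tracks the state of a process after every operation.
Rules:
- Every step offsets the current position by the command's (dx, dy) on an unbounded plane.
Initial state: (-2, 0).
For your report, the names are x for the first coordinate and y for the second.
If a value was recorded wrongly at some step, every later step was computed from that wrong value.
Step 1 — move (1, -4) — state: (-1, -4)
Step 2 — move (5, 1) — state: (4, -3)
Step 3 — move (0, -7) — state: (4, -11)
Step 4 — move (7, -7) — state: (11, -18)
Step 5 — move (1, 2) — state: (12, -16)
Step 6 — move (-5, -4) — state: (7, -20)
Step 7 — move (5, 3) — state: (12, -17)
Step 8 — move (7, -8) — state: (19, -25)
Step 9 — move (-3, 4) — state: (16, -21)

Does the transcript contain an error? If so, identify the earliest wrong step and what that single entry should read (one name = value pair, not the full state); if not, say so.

step 3, y = -10

Recomputing the run from the initial state:
step 1: x = -1, y = -4
step 2: x = 4, y = -3
step 3: x = 4, y = -10
step 4: x = 11, y = -17
step 5: x = 12, y = -15
step 6: x = 7, y = -19
step 7: x = 12, y = -16
step 8: x = 19, y = -24
step 9: x = 16, y = -20
The first disagreement with the transcript is at step 3, where the value should be y = -10.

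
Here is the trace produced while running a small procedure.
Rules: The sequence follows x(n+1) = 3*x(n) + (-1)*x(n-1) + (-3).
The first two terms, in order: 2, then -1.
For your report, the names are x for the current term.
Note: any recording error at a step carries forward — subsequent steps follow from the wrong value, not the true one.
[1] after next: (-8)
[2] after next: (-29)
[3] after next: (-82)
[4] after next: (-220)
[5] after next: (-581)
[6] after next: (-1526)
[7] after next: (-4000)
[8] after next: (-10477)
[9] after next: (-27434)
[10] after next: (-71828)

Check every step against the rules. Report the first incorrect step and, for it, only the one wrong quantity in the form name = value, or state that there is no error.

step 1: x = 3*(-1) + (-1)*(2) + (-3) = -8 -> no discrepancy
step 2: x = 3*(-8) + (-1)*(-1) + (-3) = -26 -> the trace has a different value
That makes step 2 the first incorrect line — x = -26 is what it should show.

step 2, x = -26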